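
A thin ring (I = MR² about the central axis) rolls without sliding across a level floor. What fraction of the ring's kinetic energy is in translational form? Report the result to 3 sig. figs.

fraction ≈ 0.500

Here I = MR², so the shape factor k = I/(MR²) = 1.
With ω = v/R, KE_trans = ½Mv² and KE_rot = ½Iω² = ½kMv², so KE_total = ½(1+k)Mv².
The translational fraction is therefore 1/(1+k) = 1/2 ≈ 0.500.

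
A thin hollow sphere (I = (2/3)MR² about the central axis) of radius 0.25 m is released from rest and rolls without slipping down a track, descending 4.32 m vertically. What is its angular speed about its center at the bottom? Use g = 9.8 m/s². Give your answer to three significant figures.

Here I = (2/3)MR², so the shape factor k = I/(MR²) = 2/3.
The rolling condition ω = v/R makes the rotational term ½I(v/R)² = ½kMv², so KE_total = ½(1+k)Mv² = (5/6)Mv².
Energy conservation Mgh = ½(1+k)Mv² gives v = √(2gh/(1+k)) = √(2 × 9.8 × 4.32 / 1.667) = 7.128 m/s.
The angular speed follows from ω = v/R = 7.128/0.25 ≈ 28.5 rad/s.

ω ≈ 28.5 rad/s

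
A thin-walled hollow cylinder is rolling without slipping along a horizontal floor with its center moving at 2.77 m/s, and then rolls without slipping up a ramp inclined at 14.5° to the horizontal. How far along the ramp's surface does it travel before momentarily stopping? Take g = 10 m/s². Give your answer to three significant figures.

Here I = MR², so the shape factor k = I/(MR²) = 1.
Rolling without slipping gives ω = v/R, so the total kinetic energy is ½Mv² + ½Iω² = ½(1+k)Mv² = Mv².
Setting this equal to Mgh gives the vertical rise h = (1+k)v₀²/(2g) = 2×2.77²/(2×10) = 0.7673 m.
Along the incline, d = h/sinθ = 0.7673/sin14.5° ≈ 3.06 m.

d ≈ 3.06 m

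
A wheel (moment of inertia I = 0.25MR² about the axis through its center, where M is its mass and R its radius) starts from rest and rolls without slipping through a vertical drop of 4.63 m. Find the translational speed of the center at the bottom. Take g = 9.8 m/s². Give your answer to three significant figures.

v ≈ 8.52 m/s

Here I = 0.25MR², so the shape factor k = I/(MR²) = 0.25.
Rolling without slipping gives ω = v/R, so the total kinetic energy is ½Mv² + ½Iω² = ½(1+k)Mv² = (5/8)Mv².
Setting Mgh = (5/8)Mv² gives v = √(2gh/(1+k)) = √(2·9.8·4.63/1.25) ≈ 8.52 m/s.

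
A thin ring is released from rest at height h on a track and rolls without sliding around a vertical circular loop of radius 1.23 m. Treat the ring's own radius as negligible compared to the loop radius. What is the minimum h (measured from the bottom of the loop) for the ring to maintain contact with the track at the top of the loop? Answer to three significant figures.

With I = MR², the ratio k = I/(MR²) is 1.
At the top of the loop, the minimum-contact condition is Mg = Mv_top²/r, so v_top² = gr.
With ω = v/R, the kinetic energy at speed v is ½(1+k)Mv² = Mv².
Energy conservation from release (height h) to the top (height 2r): Mgh = Mg(2r) + M·gr.
Thus h_min = 2r + (1+k)r/2 = r(2 + 2/2) = 1.23 × 3 ≈ 3.69 m.

h_min ≈ 3.69 m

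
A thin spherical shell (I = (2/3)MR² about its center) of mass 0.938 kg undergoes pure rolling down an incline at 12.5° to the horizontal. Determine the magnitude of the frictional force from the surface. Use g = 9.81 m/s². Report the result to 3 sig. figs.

f ≈ 0.797 N

The moment of inertia is (2/3)MR², giving k ≡ I/(MR²) = 2/3.
Along the incline Mg sinθ − f = Ma, and torque about the center fR = Iα = kMR²(a/R) gives f = kMa.
Combining, a = g sinθ/(1+k) and f = kMa = kMg sinθ/(1+k).
f = (2/3) × 0.938 × 9.81 × sin12.5° / 1.667 ≈ 0.797 N.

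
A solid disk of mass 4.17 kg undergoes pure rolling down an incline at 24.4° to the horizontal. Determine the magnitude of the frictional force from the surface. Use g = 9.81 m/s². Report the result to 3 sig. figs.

With I = (1/2)MR², the ratio k = I/(MR²) is 0.5.
Translational: Mg sinθ − f = Ma. Rotational about the CM: fR = Iα = kMRa, so f = kMa.
Combining, a = g sinθ/(1+k) and f = kMa = kMg sinθ/(1+k).
f = 0.5 × 4.17 × 9.81 × sin24.4° / 1.5 ≈ 5.63 N.

f ≈ 5.63 N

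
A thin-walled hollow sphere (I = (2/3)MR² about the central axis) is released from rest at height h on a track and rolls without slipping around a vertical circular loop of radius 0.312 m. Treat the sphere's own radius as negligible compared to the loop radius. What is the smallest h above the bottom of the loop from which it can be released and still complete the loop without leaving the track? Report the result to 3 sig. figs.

h_min ≈ 0.884 m

Here I = (2/3)MR², so the shape factor k = I/(MR²) = 2/3.
At the top of the loop, the minimum-contact condition is Mg = Mv_top²/r, so v_top² = gr.
With ω = v/R, the kinetic energy at speed v is ½(1+k)Mv² = (5/6)Mv².
Energy conservation from release (height h) to the top (height 2r): Mgh = Mg(2r) + (5/6)M·gr.
Thus h_min = 2r + (1+k)r/2 = r(2 + 1.667/2) = 0.312 × 2.833 ≈ 0.884 m.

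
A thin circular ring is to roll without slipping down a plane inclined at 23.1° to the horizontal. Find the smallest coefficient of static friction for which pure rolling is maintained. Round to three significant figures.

For this body I = MR², i.e. k = I/(MR²) = 1.
Newton's second law down the slope: Mg sinθ − f = Ma. The torque equation fR = Iα (with α = a/R) gives f = kMa.
These give a = g sinθ/(1+k) and the required friction f = kMg sinθ/(1+k).
With N = Mg cosθ, the no-slip condition f ≤ μN gives μ_min = f/N = k tanθ/(1+k).
μ_min = 1 × tan23.1° / 2 ≈ 0.213.

μ_min ≈ 0.213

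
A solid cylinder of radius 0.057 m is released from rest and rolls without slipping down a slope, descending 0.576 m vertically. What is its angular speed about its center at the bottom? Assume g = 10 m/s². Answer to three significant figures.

ω ≈ 48.6 rad/s

With I = (1/2)MR², the ratio k = I/(MR²) is 0.5.
Rolling without slipping gives ω = v/R, so the total kinetic energy is ½Mv² + ½Iω² = ½(1+k)Mv² = (3/4)Mv².
Energy conservation Mgh = ½(1+k)Mv² gives v = √(2gh/(1+k)) = √(2 × 10 × 0.576 / 1.5) = 2.771 m/s.
The angular speed follows from ω = v/R = 2.771/0.057 ≈ 48.6 rad/s.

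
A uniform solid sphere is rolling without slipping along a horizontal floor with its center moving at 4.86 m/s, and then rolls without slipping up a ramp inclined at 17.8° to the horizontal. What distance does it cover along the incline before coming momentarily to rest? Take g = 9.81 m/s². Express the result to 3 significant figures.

d ≈ 5.51 m

The moment of inertia is (2/5)MR², giving k ≡ I/(MR²) = 0.4.
Rolling without slipping gives ω = v/R, so the total kinetic energy is ½Mv² + ½Iω² = ½(1+k)Mv² = (7/10)Mv².
Setting this equal to Mgh gives the vertical rise h = (1+k)v₀²/(2g) = 1.4×4.86²/(2×9.81) = 1.685 m.
The distance along the slope is d = h/sinθ = 1.685/sin17.8° ≈ 5.51 m.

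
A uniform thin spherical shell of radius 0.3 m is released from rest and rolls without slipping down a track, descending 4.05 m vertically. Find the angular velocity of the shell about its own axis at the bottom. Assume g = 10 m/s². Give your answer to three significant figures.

ω ≈ 23.2 rad/s

For this body I = (2/3)MR², i.e. k = I/(MR²) = 2/3.
Rolling without slipping gives ω = v/R, so the total kinetic energy is ½Mv² + ½Iω² = ½(1+k)Mv² = (5/6)Mv².
Energy conservation Mgh = ½(1+k)Mv² gives v = √(2gh/(1+k)) = √(2 × 10 × 4.05 / 1.667) = 6.971 m/s.
The angular speed follows from ω = v/R = 6.971/0.3 ≈ 23.2 rad/s.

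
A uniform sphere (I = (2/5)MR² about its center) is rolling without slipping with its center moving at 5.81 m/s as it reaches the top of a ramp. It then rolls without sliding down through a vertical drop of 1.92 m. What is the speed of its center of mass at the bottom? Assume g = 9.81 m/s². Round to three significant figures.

v ≈ 7.79 m/s

Here I = (2/5)MR², so the shape factor k = I/(MR²) = 0.4.
Pure rolling means v = ωR; then KE = ½Mv² + ½I(v/R)² = ½(1+k)Mv² = (7/10)Mv².
Conserving energy between top and bottom: (7/10)Mv² = (7/10)Mv₀² + Mgh, hence v² = v₀² + 2gh/(1+k).
v = √(5.81² + 2×9.81×1.92/1.4) = √60.66 ≈ 7.79 m/s.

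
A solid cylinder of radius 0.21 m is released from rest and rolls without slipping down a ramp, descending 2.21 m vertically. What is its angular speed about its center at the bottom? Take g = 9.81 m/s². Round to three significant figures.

For this body I = (1/2)MR², i.e. k = I/(MR²) = 0.5.
Rolling without slipping gives ω = v/R, so the total kinetic energy is ½Mv² + ½Iω² = ½(1+k)Mv² = (3/4)Mv².
Energy conservation Mgh = ½(1+k)Mv² gives v = √(2gh/(1+k)) = √(2 × 9.81 × 2.21 / 1.5) = 5.377 m/s.
Then ω = v/R = 5.377 / 0.21 ≈ 25.6 rad/s.

ω ≈ 25.6 rad/s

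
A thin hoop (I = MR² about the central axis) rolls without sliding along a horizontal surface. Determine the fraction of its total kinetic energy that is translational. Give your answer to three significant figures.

The moment of inertia is MR², giving k ≡ I/(MR²) = 1.
With ω = v/R, KE_trans = ½Mv² and KE_rot = ½Iω² = ½kMv², so KE_total = ½(1+k)Mv².
The translational fraction is therefore 1/(1+k) = 1/2 ≈ 0.500.

fraction ≈ 0.500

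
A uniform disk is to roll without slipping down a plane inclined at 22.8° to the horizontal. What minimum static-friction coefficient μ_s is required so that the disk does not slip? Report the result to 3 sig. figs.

Here I = (1/2)MR², so the shape factor k = I/(MR²) = 0.5.
Along the incline Mg sinθ − f = Ma, and torque about the center fR = Iα = kMR²(a/R) gives f = kMa.
These give a = g sinθ/(1+k) and the required friction f = kMg sinθ/(1+k).
With N = Mg cosθ, the no-slip condition f ≤ μN gives μ_min = f/N = k tanθ/(1+k).
μ_min = 0.5 × tan22.8° / 1.5 ≈ 0.140.

μ_min ≈ 0.140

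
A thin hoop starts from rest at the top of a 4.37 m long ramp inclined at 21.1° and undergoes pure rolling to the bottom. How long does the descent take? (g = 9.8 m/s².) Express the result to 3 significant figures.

t ≈ 2.23 s

With I = MR², the ratio k = I/(MR²) is 1.
Translational: Mg sinθ − f = Ma. Rotational about the CM: fR = Iα = kMRa, so f = kMa.
Hence a = g sinθ/(1+k) = 9.8×sin21.1°/2 = 1.764 m/s².
Starting from rest, L = ½at², so t = √(2L/a) = √(2×4.37/1.764) ≈ 2.23 s.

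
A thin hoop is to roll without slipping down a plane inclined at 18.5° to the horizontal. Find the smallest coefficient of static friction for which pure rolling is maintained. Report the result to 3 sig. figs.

μ_min ≈ 0.167

Here I = MR², so the shape factor k = I/(MR²) = 1.
Along the incline Mg sinθ − f = Ma, and torque about the center fR = Iα = kMR²(a/R) gives f = kMa.
These give a = g sinθ/(1+k) and the required friction f = kMg sinθ/(1+k).
The normal force is N = Mg cosθ, so μ_min = f/N = k tanθ/(1+k).
μ_min = 1 × tan18.5° / 2 ≈ 0.167.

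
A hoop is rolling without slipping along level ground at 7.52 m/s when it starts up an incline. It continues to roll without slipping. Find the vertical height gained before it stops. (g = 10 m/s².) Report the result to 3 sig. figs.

h ≈ 5.66 m

Here I = MR², so the shape factor k = I/(MR²) = 1.
Pure rolling means v = ωR; then KE = ½Mv² + ½I(v/R)² = ½(1+k)Mv² = Mv².
All of this converts to potential energy at the highest point: Mv₀² = Mgh.
Thus h = (1+k)v₀²/(2g) = 2 × 7.52² / (2 × 10) ≈ 5.66 m.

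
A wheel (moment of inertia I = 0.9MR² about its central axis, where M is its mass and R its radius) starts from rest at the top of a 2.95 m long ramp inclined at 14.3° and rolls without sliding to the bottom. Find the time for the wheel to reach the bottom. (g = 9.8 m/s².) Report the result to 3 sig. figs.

t ≈ 2.15 s

For this body I = 0.9MR², i.e. k = I/(MR²) = 0.9.
Along the incline Mg sinθ − f = Ma, and torque about the center fR = Iα = kMR²(a/R) gives f = kMa.
Hence a = g sinθ/(1+k) = 9.8×sin14.3°/1.9 = 1.274 m/s².
Starting from rest, L = ½at², so t = √(2L/a) = √(2×2.95/1.274) ≈ 2.15 s.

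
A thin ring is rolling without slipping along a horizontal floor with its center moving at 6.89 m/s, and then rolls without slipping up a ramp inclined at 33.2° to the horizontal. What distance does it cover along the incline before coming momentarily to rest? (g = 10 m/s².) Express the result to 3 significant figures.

With I = MR², the ratio k = I/(MR²) is 1.
Since it rolls without slipping, ω = v/R and KE = ½Mv² + ½Iω² = ½(1+k)Mv² = Mv².
Setting this equal to Mgh gives the vertical rise h = (1+k)v₀²/(2g) = 2×6.89²/(2×10) = 4.747 m.
Along the incline, d = h/sinθ = 4.747/sin33.2° ≈ 8.67 m.

d ≈ 8.67 m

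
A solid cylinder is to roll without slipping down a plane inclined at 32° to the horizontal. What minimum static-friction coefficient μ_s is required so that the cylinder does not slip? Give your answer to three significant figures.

μ_min ≈ 0.208

Here I = (1/2)MR², so the shape factor k = I/(MR²) = 0.5.
Along the incline Mg sinθ − f = Ma, and torque about the center fR = Iα = kMR²(a/R) gives f = kMa.
These give a = g sinθ/(1+k) and the required friction f = kMg sinθ/(1+k).
The normal force is N = Mg cosθ, so μ_min = f/N = k tanθ/(1+k).
μ_min = 0.5 × tan32° / 1.5 ≈ 0.208.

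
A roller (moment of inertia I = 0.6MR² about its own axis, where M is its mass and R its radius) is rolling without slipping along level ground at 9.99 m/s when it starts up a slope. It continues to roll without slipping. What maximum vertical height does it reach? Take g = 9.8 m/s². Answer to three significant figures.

h ≈ 8.15 m

The moment of inertia is 0.6MR², giving k ≡ I/(MR²) = 0.6.
Rolling without slipping gives ω = v/R, so the total kinetic energy is ½Mv² + ½Iω² = ½(1+k)Mv² = (4/5)Mv².
All of this converts to potential energy at the highest point: (4/5)Mv₀² = Mgh.
Thus h = (1+k)v₀²/(2g) = 1.6 × 9.99² / (2 × 9.8) ≈ 8.15 m.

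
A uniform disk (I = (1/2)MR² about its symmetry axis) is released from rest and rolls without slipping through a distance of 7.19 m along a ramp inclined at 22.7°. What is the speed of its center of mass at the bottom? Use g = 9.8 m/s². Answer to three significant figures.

v ≈ 6.02 m/s

With I = (1/2)MR², the ratio k = I/(MR²) is 0.5.
Pure rolling means v = ωR; then KE = ½Mv² + ½I(v/R)² = ½(1+k)Mv² = (3/4)Mv².
The vertical drop is h = L sinθ = 7.19 × sin22.7° = 2.775 m.
Energy conservation: Mgh = (3/4)Mv², so v = √(2gh/(1+k)) = √(2 × 9.8 × 2.775 / 1.5) ≈ 6.02 m/s.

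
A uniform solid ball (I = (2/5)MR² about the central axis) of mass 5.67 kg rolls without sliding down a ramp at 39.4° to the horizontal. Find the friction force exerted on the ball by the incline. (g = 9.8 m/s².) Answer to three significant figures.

Here I = (2/5)MR², so the shape factor k = I/(MR²) = 0.4.
Translational: Mg sinθ − f = Ma. Rotational about the CM: fR = Iα = kMRa, so f = kMa.
Combining, a = g sinθ/(1+k) and f = kMa = kMg sinθ/(1+k).
f = 0.4 × 5.67 × 9.8 × sin39.4° / 1.4 ≈ 10.1 N.

f ≈ 10.1 N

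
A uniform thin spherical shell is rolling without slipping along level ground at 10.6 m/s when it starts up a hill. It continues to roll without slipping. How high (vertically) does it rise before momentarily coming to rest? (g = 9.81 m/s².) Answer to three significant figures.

h ≈ 9.54 m

Here I = (2/3)MR², so the shape factor k = I/(MR²) = 2/3.
The rolling condition ω = v/R makes the rotational term ½I(v/R)² = ½kMv², so KE_total = ½(1+k)Mv² = (5/6)Mv².
At the top the kinetic energy is zero, so (5/6)Mv₀² = Mgh.
Thus h = (1+k)v₀²/(2g) = 1.667 × 10.6² / (2 × 9.81) ≈ 9.54 m.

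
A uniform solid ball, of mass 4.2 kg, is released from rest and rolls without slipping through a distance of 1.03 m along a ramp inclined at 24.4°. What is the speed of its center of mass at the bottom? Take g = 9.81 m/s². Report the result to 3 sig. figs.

v ≈ 2.44 m/s

The moment of inertia is (2/5)MR², giving k ≡ I/(MR²) = 0.4.
Since it rolls without slipping, ω = v/R and KE = ½Mv² + ½Iω² = ½(1+k)Mv² = (7/10)Mv².
The vertical drop is h = L sinθ = 1.03 × sin24.4° = 0.4255 m.
Setting Mgh = (7/10)Mv² gives v = √(2gh/(1+k)) = √(2·9.81·0.4255/1.4) ≈ 2.44 m/s.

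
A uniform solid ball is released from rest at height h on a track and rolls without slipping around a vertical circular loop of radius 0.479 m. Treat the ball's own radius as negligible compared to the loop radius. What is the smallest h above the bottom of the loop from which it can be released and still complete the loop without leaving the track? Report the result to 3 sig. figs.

With I = (2/5)MR², the ratio k = I/(MR²) is 0.4.
At the top of the loop, the minimum-contact condition is Mg = Mv_top²/r, so v_top² = gr.
With ω = v/R, the kinetic energy at speed v is ½(1+k)Mv² = (7/10)Mv².
Energy conservation from release (height h) to the top (height 2r): Mgh = Mg(2r) + (7/10)M·gr.
Thus h_min = 2r + (1+k)r/2 = r(2 + 1.4/2) = 0.479 × 2.7 ≈ 1.29 m.

h_min ≈ 1.29 m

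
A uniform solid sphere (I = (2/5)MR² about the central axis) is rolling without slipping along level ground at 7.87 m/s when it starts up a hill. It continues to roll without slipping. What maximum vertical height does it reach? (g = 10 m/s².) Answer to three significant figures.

h ≈ 4.34 m

Here I = (2/5)MR², so the shape factor k = I/(MR²) = 0.4.
Rolling without slipping gives ω = v/R, so the total kinetic energy is ½Mv² + ½Iω² = ½(1+k)Mv² = (7/10)Mv².
All of this converts to potential energy at the highest point: (7/10)Mv₀² = Mgh.
Thus h = (1+k)v₀²/(2g) = 1.4 × 7.87² / (2 × 10) ≈ 4.34 m.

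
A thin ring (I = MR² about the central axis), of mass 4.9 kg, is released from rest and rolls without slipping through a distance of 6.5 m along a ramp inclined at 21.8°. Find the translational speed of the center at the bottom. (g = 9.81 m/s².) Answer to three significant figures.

With I = MR², the ratio k = I/(MR²) is 1.
Rolling without slipping gives ω = v/R, so the total kinetic energy is ½Mv² + ½Iω² = ½(1+k)Mv² = Mv².
The vertical drop is h = L sinθ = 6.5 × sin21.8° = 2.414 m.
Energy conservation: Mgh = Mv², so v = √(2gh/(1+k)) = √(2 × 9.81 × 2.414 / 2) ≈ 4.87 m/s.

v ≈ 4.87 m/s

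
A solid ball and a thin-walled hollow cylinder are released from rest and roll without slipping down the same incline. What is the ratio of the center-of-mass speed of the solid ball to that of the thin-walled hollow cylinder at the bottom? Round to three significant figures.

Each satisfies Mgh = ½(1+k)Mv² with k = I/(MR²), so v ∝ 1/√(1+k).
For the solid ball k = 0.4; for the thin-walled hollow cylinder k = 1.
v₁/v₂ = √((1+k₂)/(1+k₁)) = √(2/1.4) ≈ 1.20.

v_ratio ≈ 1.20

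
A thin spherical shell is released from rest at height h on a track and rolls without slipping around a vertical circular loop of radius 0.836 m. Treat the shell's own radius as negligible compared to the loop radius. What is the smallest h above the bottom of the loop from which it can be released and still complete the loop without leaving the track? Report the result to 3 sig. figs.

h_min ≈ 2.37 m

For this body I = (2/3)MR², i.e. k = I/(MR²) = 2/3.
At the top, contact is just lost when gravity alone supplies the centripetal force: Mg = Mv_top²/r, i.e. v_top² = gr.
With ω = v/R, the kinetic energy at speed v is ½(1+k)Mv² = (5/6)Mv².
Energy conservation from release (height h) to the top (height 2r): Mgh = Mg(2r) + (5/6)M·gr.
Thus h_min = 2r + (1+k)r/2 = r(2 + 1.667/2) = 0.836 × 2.833 ≈ 2.37 m.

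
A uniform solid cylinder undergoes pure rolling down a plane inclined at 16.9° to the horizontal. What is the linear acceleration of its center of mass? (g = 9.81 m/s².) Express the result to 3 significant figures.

For this body I = (1/2)MR², i.e. k = I/(MR²) = 0.5.
Newton's second law down the slope: Mg sinθ − f = Ma. The torque equation fR = Iα (with α = a/R) gives f = kMa.
Eliminating f: Mg sinθ = (1+k)Ma, so a = g sinθ/(1+k) = 9.81 × sin16.9° / 1.5 ≈ 1.90 m/s².

a ≈ 1.90 m/s²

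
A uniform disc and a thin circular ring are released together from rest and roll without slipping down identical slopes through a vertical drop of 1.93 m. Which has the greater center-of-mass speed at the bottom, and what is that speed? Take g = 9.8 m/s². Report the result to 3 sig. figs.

the uniform disc, at v ≈ 5.02 m/s

For rolling without slipping, Mgh = ½(1+k)Mv² where k = I/(MR²), so v = √(2gh/(1+k)).
Uniform disc: k = 0.5, giving v = √(2×9.8×1.93/1.5) = 5.022 m/s.
Thin circular ring: k = 1, giving v = √(2×9.8×1.93/2) = 4.349 m/s.
The smaller k wins: the uniform disc, at ≈ 5.02 m/s.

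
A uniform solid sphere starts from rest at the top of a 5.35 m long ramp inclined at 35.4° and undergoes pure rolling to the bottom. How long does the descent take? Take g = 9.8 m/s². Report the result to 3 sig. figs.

The moment of inertia is (2/5)MR², giving k ≡ I/(MR²) = 0.4.
Along the incline Mg sinθ − f = Ma, and torque about the center fR = Iα = kMR²(a/R) gives f = kMa.
Hence a = g sinθ/(1+k) = 9.8×sin35.4°/1.4 = 4.055 m/s².
With constant a from rest, t = √(2L/a) = √(2·5.35/4.055) ≈ 1.62 s.

t ≈ 1.62 s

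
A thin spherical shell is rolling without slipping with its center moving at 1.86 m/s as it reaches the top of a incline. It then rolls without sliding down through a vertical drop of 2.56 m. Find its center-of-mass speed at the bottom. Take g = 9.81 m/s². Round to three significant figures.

With I = (2/3)MR², the ratio k = I/(MR²) is 2/3.
The rolling condition ω = v/R makes the rotational term ½I(v/R)² = ½kMv², so KE_total = ½(1+k)Mv² = (5/6)Mv².
Energy conservation: (5/6)Mv₀² + Mgh = (5/6)Mv², so v² = v₀² + 2gh/(1+k).
v = √(1.86² + 2×9.81×2.56/1.667) = √33.6 ≈ 5.80 m/s.

v ≈ 5.80 m/s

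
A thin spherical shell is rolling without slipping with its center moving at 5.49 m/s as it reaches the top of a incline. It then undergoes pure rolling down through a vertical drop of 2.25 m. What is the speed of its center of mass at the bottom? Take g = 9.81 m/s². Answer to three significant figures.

The moment of inertia is (2/3)MR², giving k ≡ I/(MR²) = 2/3.
Since it rolls without slipping, ω = v/R and KE = ½Mv² + ½Iω² = ½(1+k)Mv² = (5/6)Mv².
Energy conservation: (5/6)Mv₀² + Mgh = (5/6)Mv², so v² = v₀² + 2gh/(1+k).
v = √(5.49² + 2×9.81×2.25/1.667) = √56.63 ≈ 7.53 m/s.

v ≈ 7.53 m/s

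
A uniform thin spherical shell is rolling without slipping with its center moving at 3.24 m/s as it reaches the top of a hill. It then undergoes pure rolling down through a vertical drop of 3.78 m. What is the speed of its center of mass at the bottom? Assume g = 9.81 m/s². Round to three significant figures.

With I = (2/3)MR², the ratio k = I/(MR²) is 2/3.
Since it rolls without slipping, ω = v/R and KE = ½Mv² + ½Iω² = ½(1+k)Mv² = (5/6)Mv².
Conserving energy between top and bottom: (5/6)Mv² = (5/6)Mv₀² + Mgh, hence v² = v₀² + 2gh/(1+k).
v = √(3.24² + 2×9.81×3.78/1.667) = √55 ≈ 7.42 m/s.

v ≈ 7.42 m/s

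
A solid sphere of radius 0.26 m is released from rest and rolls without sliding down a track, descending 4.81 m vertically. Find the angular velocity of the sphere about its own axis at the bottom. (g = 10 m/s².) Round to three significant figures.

ω ≈ 31.9 rad/s

Here I = (2/5)MR², so the shape factor k = I/(MR²) = 0.4.
Rolling without slipping gives ω = v/R, so the total kinetic energy is ½Mv² + ½Iω² = ½(1+k)Mv² = (7/10)Mv².
Energy conservation Mgh = ½(1+k)Mv² gives v = √(2gh/(1+k)) = √(2 × 10 × 4.81 / 1.4) = 8.289 m/s.
Then ω = v/R = 8.289 / 0.26 ≈ 31.9 rad/s.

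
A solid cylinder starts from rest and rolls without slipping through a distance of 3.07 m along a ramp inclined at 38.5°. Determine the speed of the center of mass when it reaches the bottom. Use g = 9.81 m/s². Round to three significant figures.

v ≈ 5.00 m/s

The moment of inertia is (1/2)MR², giving k ≡ I/(MR²) = 0.5.
Rolling without slipping gives ω = v/R, so the total kinetic energy is ½Mv² + ½Iω² = ½(1+k)Mv² = (3/4)Mv².
The vertical drop is h = L sinθ = 3.07 × sin38.5° = 1.911 m.
Energy conservation: Mgh = (3/4)Mv², so v = √(2gh/(1+k)) = √(2 × 9.81 × 1.911 / 1.5) ≈ 5.00 m/s.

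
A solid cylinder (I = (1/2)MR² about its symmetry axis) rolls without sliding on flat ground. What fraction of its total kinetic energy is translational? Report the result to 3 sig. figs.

fraction ≈ 0.667

The moment of inertia is (1/2)MR², giving k ≡ I/(MR²) = 0.5.
With ω = v/R, KE_trans = ½Mv² and KE_rot = ½Iω² = ½kMv², so KE_total = ½(1+k)Mv².
The translational fraction is therefore 1/(1+k) = 1/1.5 ≈ 0.667.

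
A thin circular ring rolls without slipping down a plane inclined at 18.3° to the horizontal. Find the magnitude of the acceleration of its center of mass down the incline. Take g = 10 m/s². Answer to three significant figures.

The moment of inertia is MR², giving k ≡ I/(MR²) = 1.
Translational: Mg sinθ − f = Ma. Rotational about the CM: fR = Iα = kMRa, so f = kMa.
Eliminating f: Mg sinθ = (1+k)Ma, so a = g sinθ/(1+k) = 10 × sin18.3° / 2 ≈ 1.57 m/s².

a ≈ 1.57 m/s²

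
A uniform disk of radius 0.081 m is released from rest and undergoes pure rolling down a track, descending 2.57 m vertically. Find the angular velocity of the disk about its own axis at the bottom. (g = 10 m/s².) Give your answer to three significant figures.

The moment of inertia is (1/2)MR², giving k ≡ I/(MR²) = 0.5.
Rolling without slipping gives ω = v/R, so the total kinetic energy is ½Mv² + ½Iω² = ½(1+k)Mv² = (3/4)Mv².
Energy conservation Mgh = ½(1+k)Mv² gives v = √(2gh/(1+k)) = √(2 × 10 × 2.57 / 1.5) = 5.854 m/s.
The angular speed follows from ω = v/R = 5.854/0.081 ≈ 72.3 rad/s.

ω ≈ 72.3 rad/s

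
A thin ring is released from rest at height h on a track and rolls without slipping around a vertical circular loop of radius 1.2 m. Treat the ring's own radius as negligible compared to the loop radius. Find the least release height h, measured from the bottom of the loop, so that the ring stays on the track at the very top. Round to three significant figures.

With I = MR², the ratio k = I/(MR²) is 1.
At the top, contact is just lost when gravity alone supplies the centripetal force: Mg = Mv_top²/r, i.e. v_top² = gr.
With ω = v/R, the kinetic energy at speed v is ½(1+k)Mv² = Mv².
Energy conservation from release (height h) to the top (height 2r): Mgh = Mg(2r) + M·gr.
Thus h_min = 2r + (1+k)r/2 = r(2 + 2/2) = 1.2 × 3 ≈ 3.60 m.

h_min ≈ 3.60 m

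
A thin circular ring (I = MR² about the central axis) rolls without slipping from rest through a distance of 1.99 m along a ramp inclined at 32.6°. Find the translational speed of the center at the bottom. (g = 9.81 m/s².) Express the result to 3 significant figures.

For this body I = MR², i.e. k = I/(MR²) = 1.
Since it rolls without slipping, ω = v/R and KE = ½Mv² + ½Iω² = ½(1+k)Mv² = Mv².
The vertical drop is h = L sinθ = 1.99 × sin32.6° = 1.072 m.
Energy conservation: Mgh = Mv², so v = √(2gh/(1+k)) = √(2 × 9.81 × 1.072 / 2) ≈ 3.24 m/s.

v ≈ 3.24 m/s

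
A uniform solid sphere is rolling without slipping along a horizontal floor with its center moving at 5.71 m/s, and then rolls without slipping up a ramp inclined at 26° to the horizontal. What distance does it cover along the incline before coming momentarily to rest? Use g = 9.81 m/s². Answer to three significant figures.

Here I = (2/5)MR², so the shape factor k = I/(MR²) = 0.4.
Since it rolls without slipping, ω = v/R and KE = ½Mv² + ½Iω² = ½(1+k)Mv² = (7/10)Mv².
Setting this equal to Mgh gives the vertical rise h = (1+k)v₀²/(2g) = 1.4×5.71²/(2×9.81) = 2.326 m.
The distance along the slope is d = h/sinθ = 2.326/sin26° ≈ 5.31 m.

d ≈ 5.31 m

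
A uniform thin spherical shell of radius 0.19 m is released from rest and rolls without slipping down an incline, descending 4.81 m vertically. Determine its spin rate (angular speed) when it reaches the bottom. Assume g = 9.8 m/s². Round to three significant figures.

The moment of inertia is (2/3)MR², giving k ≡ I/(MR²) = 2/3.
Pure rolling means v = ωR; then KE = ½Mv² + ½I(v/R)² = ½(1+k)Mv² = (5/6)Mv².
Energy conservation Mgh = ½(1+k)Mv² gives v = √(2gh/(1+k)) = √(2 × 9.8 × 4.81 / 1.667) = 7.521 m/s.
Then ω = v/R = 7.521 / 0.19 ≈ 39.6 rad/s.

ω ≈ 39.6 rad/s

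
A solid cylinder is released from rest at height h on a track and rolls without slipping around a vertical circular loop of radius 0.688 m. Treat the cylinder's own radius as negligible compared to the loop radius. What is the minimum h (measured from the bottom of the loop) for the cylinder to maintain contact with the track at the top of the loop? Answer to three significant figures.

h_min ≈ 1.89 m

Here I = (1/2)MR², so the shape factor k = I/(MR²) = 0.5.
At the top of the loop, the minimum-contact condition is Mg = Mv_top²/r, so v_top² = gr.
With ω = v/R, the kinetic energy at speed v is ½(1+k)Mv² = (3/4)Mv².
Energy conservation from release (height h) to the top (height 2r): Mgh = Mg(2r) + (3/4)M·gr.
Thus h_min = 2r + (1+k)r/2 = r(2 + 1.5/2) = 0.688 × 2.75 ≈ 1.89 m.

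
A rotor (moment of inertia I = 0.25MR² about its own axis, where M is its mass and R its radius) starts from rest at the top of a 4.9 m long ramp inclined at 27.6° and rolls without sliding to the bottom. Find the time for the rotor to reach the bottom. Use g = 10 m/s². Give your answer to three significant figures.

t ≈ 1.63 s

With I = 0.25MR², the ratio k = I/(MR²) is 0.25.
Translational: Mg sinθ − f = Ma. Rotational about the CM: fR = Iα = kMRa, so f = kMa.
Hence a = g sinθ/(1+k) = 10×sin27.6°/1.25 = 3.706 m/s².
With constant a from rest, t = √(2L/a) = √(2·4.9/3.706) ≈ 1.63 s.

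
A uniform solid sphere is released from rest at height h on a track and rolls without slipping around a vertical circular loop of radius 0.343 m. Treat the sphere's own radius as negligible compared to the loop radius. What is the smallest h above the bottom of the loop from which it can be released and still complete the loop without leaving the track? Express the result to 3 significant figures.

With I = (2/5)MR², the ratio k = I/(MR²) is 0.4.
At the top, contact is just lost when gravity alone supplies the centripetal force: Mg = Mv_top²/r, i.e. v_top² = gr.
With ω = v/R, the kinetic energy at speed v is ½(1+k)Mv² = (7/10)Mv².
Energy conservation from release (height h) to the top (height 2r): Mgh = Mg(2r) + (7/10)M·gr.
Thus h_min = 2r + (1+k)r/2 = r(2 + 1.4/2) = 0.343 × 2.7 ≈ 0.926 m.

h_min ≈ 0.926 m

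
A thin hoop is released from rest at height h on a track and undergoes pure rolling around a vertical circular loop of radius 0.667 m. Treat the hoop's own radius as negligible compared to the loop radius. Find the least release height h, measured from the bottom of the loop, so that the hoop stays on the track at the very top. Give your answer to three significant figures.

For this body I = MR², i.e. k = I/(MR²) = 1.
At the top of the loop, the minimum-contact condition is Mg = Mv_top²/r, so v_top² = gr.
With ω = v/R, the kinetic energy at speed v is ½(1+k)Mv² = Mv².
Energy conservation from release (height h) to the top (height 2r): Mgh = Mg(2r) + M·gr.
Thus h_min = 2r + (1+k)r/2 = r(2 + 2/2) = 0.667 × 3 ≈ 2.00 m.

h_min ≈ 2.00 m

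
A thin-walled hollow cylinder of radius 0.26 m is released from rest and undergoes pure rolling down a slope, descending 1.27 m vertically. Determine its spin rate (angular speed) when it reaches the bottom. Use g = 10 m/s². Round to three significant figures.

ω ≈ 13.7 rad/s

With I = MR², the ratio k = I/(MR²) is 1.
Since it rolls without slipping, ω = v/R and KE = ½Mv² + ½Iω² = ½(1+k)Mv² = Mv².
Energy conservation Mgh = ½(1+k)Mv² gives v = √(2gh/(1+k)) = √(2 × 10 × 1.27 / 2) = 3.564 m/s.
Then ω = v/R = 3.564 / 0.26 ≈ 13.7 rad/s.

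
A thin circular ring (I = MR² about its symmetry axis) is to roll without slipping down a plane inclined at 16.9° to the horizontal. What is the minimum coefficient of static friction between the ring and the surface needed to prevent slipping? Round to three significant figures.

μ_min ≈ 0.152

Here I = MR², so the shape factor k = I/(MR²) = 1.
Translational: Mg sinθ − f = Ma. Rotational about the CM: fR = Iα = kMRa, so f = kMa.
These give a = g sinθ/(1+k) and the required friction f = kMg sinθ/(1+k).
With N = Mg cosθ, the no-slip condition f ≤ μN gives μ_min = f/N = k tanθ/(1+k).
μ_min = 1 × tan16.9° / 2 ≈ 0.152.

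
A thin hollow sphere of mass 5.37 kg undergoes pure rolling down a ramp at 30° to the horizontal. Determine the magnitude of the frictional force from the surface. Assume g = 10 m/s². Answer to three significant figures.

With I = (2/3)MR², the ratio k = I/(MR²) is 2/3.
Newton's second law down the slope: Mg sinθ − f = Ma. The torque equation fR = Iα (with α = a/R) gives f = kMa.
Combining, a = g sinθ/(1+k) and f = kMa = kMg sinθ/(1+k).
f = (2/3) × 5.37 × 10 × sin30° / 1.667 ≈ 10.7 N.

f ≈ 10.7 N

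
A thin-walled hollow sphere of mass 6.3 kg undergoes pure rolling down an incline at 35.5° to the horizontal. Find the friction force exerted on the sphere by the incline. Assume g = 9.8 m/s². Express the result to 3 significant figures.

With I = (2/3)MR², the ratio k = I/(MR²) is 2/3.
Translational: Mg sinθ − f = Ma. Rotational about the CM: fR = Iα = kMRa, so f = kMa.
Combining, a = g sinθ/(1+k) and f = kMa = kMg sinθ/(1+k).
f = (2/3) × 6.3 × 9.8 × sin35.5° / 1.667 ≈ 14.3 N.

f ≈ 14.3 N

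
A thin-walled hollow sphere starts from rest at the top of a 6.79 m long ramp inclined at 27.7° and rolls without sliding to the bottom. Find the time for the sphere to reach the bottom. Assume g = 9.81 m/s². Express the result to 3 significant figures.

t ≈ 2.23 s

With I = (2/3)MR², the ratio k = I/(MR²) is 2/3.
Newton's second law down the slope: Mg sinθ − f = Ma. The torque equation fR = Iα (with α = a/R) gives f = kMa.
Hence a = g sinθ/(1+k) = 9.81×sin27.7°/1.667 = 2.736 m/s².
With constant a from rest, t = √(2L/a) = √(2·6.79/2.736) ≈ 2.23 s.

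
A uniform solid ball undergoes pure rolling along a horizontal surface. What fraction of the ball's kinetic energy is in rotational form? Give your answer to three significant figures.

With I = (2/5)MR², the ratio k = I/(MR²) is 0.4.
With ω = v/R, KE_trans = ½Mv² and KE_rot = ½Iω² = ½kMv², so KE_total = ½(1+k)Mv².
The rotational fraction is therefore k/(1+k) = 0.4/1.4 ≈ 0.286.

fraction ≈ 0.286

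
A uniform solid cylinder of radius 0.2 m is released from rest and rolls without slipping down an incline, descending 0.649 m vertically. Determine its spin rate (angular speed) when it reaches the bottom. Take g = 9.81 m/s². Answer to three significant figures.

ω ≈ 14.6 rad/s

With I = (1/2)MR², the ratio k = I/(MR²) is 0.5.
Since it rolls without slipping, ω = v/R and KE = ½Mv² + ½Iω² = ½(1+k)Mv² = (3/4)Mv².
Energy conservation Mgh = ½(1+k)Mv² gives v = √(2gh/(1+k)) = √(2 × 9.81 × 0.649 / 1.5) = 2.914 m/s.
Then ω = v/R = 2.914 / 0.2 ≈ 14.6 rad/s.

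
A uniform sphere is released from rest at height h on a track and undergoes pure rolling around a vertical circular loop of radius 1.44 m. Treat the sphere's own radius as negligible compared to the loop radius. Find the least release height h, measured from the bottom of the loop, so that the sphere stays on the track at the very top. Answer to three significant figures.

h_min ≈ 3.89 m

Here I = (2/5)MR², so the shape factor k = I/(MR²) = 0.4.
At the top of the loop, the minimum-contact condition is Mg = Mv_top²/r, so v_top² = gr.
With ω = v/R, the kinetic energy at speed v is ½(1+k)Mv² = (7/10)Mv².
Energy conservation from release (height h) to the top (height 2r): Mgh = Mg(2r) + (7/10)M·gr.
Thus h_min = 2r + (1+k)r/2 = r(2 + 1.4/2) = 1.44 × 2.7 ≈ 3.89 m.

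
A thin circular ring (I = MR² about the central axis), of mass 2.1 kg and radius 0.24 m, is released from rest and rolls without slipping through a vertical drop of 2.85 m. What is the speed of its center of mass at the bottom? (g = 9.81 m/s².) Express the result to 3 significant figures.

Here I = MR², so the shape factor k = I/(MR²) = 1.
Since it rolls without slipping, ω = v/R and KE = ½Mv² + ½Iω² = ½(1+k)Mv² = Mv².
Setting Mgh = Mv² gives v = √(2gh/(1+k)) = √(2·9.81·2.85/2) ≈ 5.29 m/s.

v ≈ 5.29 m/s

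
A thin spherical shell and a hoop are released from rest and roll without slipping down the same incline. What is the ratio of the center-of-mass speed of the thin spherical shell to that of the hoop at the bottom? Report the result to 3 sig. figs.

v_ratio ≈ 1.10

Each satisfies Mgh = ½(1+k)Mv² with k = I/(MR²), so v ∝ 1/√(1+k).
For the thin spherical shell k = 2/3; for the hoop k = 1.
v₁/v₂ = √((1+k₂)/(1+k₁)) = √(2/1.667) ≈ 1.10.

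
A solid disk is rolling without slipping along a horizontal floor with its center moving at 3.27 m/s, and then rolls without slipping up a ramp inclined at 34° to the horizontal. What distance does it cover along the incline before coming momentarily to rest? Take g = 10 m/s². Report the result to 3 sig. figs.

The moment of inertia is (1/2)MR², giving k ≡ I/(MR²) = 0.5.
Rolling without slipping gives ω = v/R, so the total kinetic energy is ½Mv² + ½Iω² = ½(1+k)Mv² = (3/4)Mv².
Setting this equal to Mgh gives the vertical rise h = (1+k)v₀²/(2g) = 1.5×3.27²/(2×10) = 0.802 m.
The distance along the slope is d = h/sinθ = 0.802/sin34° ≈ 1.43 m.

d ≈ 1.43 m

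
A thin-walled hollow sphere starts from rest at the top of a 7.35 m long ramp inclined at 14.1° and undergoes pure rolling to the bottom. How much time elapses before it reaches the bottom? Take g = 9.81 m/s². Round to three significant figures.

For this body I = (2/3)MR², i.e. k = I/(MR²) = 2/3.
Along the incline Mg sinθ − f = Ma, and torque about the center fR = Iα = kMR²(a/R) gives f = kMa.
Hence a = g sinθ/(1+k) = 9.81×sin14.1°/1.667 = 1.434 m/s².
With constant a from rest, t = √(2L/a) = √(2·7.35/1.434) ≈ 3.20 s.

t ≈ 3.20 s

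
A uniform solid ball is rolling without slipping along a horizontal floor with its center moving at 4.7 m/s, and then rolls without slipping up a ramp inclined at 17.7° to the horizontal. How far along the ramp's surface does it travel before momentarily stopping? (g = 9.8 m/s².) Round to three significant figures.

For this body I = (2/5)MR², i.e. k = I/(MR²) = 0.4.
Since it rolls without slipping, ω = v/R and KE = ½Mv² + ½Iω² = ½(1+k)Mv² = (7/10)Mv².
Setting this equal to Mgh gives the vertical rise h = (1+k)v₀²/(2g) = 1.4×4.7²/(2×9.8) = 1.578 m.
The distance along the slope is d = h/sinθ = 1.578/sin17.7° ≈ 5.19 m.

d ≈ 5.19 m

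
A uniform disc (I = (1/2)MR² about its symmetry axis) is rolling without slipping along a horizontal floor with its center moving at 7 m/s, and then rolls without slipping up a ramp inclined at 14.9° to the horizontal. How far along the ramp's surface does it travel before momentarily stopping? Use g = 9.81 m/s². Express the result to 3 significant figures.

With I = (1/2)MR², the ratio k = I/(MR²) is 0.5.
The rolling condition ω = v/R makes the rotational term ½I(v/R)² = ½kMv², so KE_total = ½(1+k)Mv² = (3/4)Mv².
Setting this equal to Mgh gives the vertical rise h = (1+k)v₀²/(2g) = 1.5×7²/(2×9.81) = 3.746 m.
Along the incline, d = h/sinθ = 3.746/sin14.9° ≈ 14.6 m.

d ≈ 14.6 m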